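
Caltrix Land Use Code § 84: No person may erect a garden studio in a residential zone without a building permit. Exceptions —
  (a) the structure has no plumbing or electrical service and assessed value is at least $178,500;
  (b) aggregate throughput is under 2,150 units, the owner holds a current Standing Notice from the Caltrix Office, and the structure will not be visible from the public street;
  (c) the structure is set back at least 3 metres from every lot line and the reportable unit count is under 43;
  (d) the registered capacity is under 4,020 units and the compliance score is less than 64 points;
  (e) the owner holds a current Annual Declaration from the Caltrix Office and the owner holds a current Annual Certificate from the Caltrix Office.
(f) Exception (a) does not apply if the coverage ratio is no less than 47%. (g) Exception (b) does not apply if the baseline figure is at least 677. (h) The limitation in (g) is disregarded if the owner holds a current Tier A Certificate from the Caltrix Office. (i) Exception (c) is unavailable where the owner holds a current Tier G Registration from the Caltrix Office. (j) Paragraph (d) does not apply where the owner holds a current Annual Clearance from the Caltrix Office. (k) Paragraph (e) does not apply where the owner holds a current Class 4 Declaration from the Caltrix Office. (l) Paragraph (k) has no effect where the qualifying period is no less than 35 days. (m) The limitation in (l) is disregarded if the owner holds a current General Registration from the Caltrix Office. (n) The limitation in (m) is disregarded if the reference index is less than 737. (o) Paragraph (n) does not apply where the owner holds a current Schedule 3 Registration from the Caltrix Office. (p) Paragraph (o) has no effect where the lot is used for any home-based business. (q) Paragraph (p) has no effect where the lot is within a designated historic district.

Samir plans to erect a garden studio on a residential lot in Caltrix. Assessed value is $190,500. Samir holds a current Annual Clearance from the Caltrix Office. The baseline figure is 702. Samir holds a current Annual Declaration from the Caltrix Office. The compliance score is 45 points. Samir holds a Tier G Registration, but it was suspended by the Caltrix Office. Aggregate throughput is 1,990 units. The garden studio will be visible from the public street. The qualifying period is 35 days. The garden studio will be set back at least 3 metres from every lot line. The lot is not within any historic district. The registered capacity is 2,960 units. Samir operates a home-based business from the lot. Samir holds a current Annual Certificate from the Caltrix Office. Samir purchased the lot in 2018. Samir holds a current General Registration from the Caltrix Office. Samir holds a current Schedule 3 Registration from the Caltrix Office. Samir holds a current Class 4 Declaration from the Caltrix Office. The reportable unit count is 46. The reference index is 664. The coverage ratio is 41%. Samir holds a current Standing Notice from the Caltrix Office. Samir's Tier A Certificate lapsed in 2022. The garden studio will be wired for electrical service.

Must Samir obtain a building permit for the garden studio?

No — exception (e) applies; Samir does not need a building permit.

Exception (a) fails — electrical service is planned.
Exception (b) requires that the structure will not be visible from the public street; but the structure will be visible from the street, so (b) is unavailable.
Exception (c) requires that the reportable unit count is under 43; but the reportable unit count is 46, not under 43, so (c) is unavailable.
Exception (d): the registered capacity is 2,960 units, under the 4,020 units limit; the compliance score is 45 points, less than the 64 points limit — every condition holds. But: (j) operates — a current Annual Clearance is held. Exception (d) does not apply.
Exception (e): a current Annual Declaration is held; a current Annual Certificate is held — every condition holds. Under paragraphs (k)–(q): (k) is engaged (a current Class 4 Declaration is held), but yields to (l): (l) operates — the qualifying period is 35 days, meeting the 35 days threshold. (m) is triggered (a current General Registration is held), but is set aside by (n): (n) operates against (m): the reference index is 664, less than the 737 limit. (o) would limit (n) — a current Schedule 3 Registration is held — but (p) sets (o) aside: (p) operates against (o): a home-based business operates on the lot. (q) is not triggered (the lot is not in a historic district), so (p) stands. So (e) applies.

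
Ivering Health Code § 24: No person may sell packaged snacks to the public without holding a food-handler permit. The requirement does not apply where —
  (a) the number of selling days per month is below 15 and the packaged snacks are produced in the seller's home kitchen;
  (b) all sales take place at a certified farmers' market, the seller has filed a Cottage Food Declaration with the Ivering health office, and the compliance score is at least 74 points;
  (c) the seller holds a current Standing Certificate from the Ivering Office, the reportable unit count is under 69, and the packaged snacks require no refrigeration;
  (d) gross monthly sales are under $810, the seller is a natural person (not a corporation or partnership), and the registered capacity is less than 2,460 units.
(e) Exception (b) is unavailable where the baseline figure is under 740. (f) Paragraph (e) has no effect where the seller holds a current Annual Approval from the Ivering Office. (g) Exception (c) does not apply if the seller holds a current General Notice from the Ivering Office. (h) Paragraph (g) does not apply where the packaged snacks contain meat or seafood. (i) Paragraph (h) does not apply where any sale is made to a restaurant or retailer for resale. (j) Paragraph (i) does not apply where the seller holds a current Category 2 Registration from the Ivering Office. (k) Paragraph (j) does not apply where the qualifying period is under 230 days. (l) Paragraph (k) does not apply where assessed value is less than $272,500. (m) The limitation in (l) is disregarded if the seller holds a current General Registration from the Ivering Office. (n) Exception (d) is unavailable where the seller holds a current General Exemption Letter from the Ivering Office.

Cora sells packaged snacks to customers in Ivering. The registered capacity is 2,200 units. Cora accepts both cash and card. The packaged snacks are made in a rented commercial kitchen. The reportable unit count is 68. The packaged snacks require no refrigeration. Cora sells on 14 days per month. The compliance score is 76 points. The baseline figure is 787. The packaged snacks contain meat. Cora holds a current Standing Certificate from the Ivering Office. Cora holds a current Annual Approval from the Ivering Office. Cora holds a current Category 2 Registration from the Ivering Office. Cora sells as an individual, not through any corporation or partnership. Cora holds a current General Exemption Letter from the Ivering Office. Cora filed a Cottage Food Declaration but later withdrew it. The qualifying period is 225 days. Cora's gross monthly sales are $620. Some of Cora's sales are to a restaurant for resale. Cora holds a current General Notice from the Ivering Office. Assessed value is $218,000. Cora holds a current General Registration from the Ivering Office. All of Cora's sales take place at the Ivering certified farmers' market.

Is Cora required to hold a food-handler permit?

Yes — Cora must hold a food-handler permit.

Exception (a) fails — the packaged snacks are made in a commercial kitchen, not a home kitchen.
Exception (b) fails — the Cottage Food Declaration was withdrawn.
Exception (c) is satisfied on its face — a current Standing Certificate is held; the reportable unit count is 68, under the 69 limit; the packaged snacks are shelf-stable. Turning to paragraphs (g)–(m): (g) is triggered — a current General Notice is held. (h) would limit (g) — the packaged snacks contain meat — but (i) sets (h) aside: (i) operates — some sales are to a restaurant for resale. (j) would limit (i) — a current Category 2 Registration is held — but (k) sets (j) aside: (k) operates against (j): the qualifying period is 225 days, under the 230 days limit. (l) is triggered (assessed value is $218,000, less than the $272,500 limit), but yields to (m): (m) operates against (l): a current General Registration is held. Exception (c) does not apply.
All of (d)'s requirements are met (gross monthly sales are $620, under the $810 limit; the seller is a natural person; the registered capacity is 2,200 units, less than the 2,460 units limit). Turning to paragraph (n): (n) is triggered — a current General Exemption Letter is held. So (d) is unavailable.
No exception is made out. Cora falls within the general rule.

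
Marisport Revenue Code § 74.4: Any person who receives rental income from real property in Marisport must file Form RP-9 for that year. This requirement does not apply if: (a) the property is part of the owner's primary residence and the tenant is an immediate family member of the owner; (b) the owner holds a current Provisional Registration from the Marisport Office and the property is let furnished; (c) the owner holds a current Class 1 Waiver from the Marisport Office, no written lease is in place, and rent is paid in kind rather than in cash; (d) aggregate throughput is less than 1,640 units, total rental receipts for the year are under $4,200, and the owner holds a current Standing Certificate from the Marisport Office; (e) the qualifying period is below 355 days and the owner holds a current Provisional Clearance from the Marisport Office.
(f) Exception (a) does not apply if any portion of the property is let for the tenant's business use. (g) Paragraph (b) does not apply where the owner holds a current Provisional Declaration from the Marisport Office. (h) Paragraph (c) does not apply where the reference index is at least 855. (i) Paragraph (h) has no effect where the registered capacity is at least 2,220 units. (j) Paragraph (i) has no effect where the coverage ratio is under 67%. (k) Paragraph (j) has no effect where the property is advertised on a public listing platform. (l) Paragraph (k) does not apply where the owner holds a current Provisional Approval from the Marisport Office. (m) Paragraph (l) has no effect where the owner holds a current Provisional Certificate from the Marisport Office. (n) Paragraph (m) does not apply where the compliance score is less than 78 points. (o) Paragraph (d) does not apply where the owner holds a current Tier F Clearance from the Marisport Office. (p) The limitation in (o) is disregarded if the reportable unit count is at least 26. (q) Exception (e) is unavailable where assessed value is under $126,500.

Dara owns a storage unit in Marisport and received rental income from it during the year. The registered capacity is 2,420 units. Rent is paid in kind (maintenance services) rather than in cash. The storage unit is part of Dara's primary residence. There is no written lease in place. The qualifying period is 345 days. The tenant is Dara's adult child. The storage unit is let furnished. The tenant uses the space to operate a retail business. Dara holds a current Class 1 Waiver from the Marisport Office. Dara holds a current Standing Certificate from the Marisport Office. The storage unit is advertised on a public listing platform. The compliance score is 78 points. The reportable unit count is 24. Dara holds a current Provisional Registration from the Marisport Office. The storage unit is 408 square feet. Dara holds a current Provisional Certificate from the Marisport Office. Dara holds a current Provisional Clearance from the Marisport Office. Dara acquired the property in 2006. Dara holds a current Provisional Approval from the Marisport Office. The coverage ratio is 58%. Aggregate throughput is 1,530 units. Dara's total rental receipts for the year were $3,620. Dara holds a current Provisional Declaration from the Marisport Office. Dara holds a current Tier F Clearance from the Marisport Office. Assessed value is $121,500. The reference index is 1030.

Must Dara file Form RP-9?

Exception (a): the storage unit is part of the primary residence; the tenant is an immediate family member — every condition holds. However, paragraph (f) must be considered: (f) operates against (a): the space is let for business use. So (a) is unavailable.
All of (b)'s requirements are met (a current Provisional Registration is held; the property is let furnished). But: (g) is engaged — a current Provisional Declaration is held. Exception (b) does not apply.
Exception (c) is satisfied on its face — a current Class 1 Waiver is held; there is no written lease; rent is paid in kind. Considering the limiting provisions: (h) is triggered (the reference index is 1,030, meeting the 855 threshold), but yields to (i): (i) operates against (h): the registered capacity is 2,420 units, meeting the 2,220 units threshold. (j) applies (the coverage ratio is 58%, under the 67% limit), but is itself disapplied by (k): (k) operates — the property is publicly advertised. (l) would limit (k) — a current Provisional Approval is held — but (m) sets (l) aside: (m) applies — a current Provisional Certificate is held. (n), which would lift (m), does not operate here — the compliance score is 78 points, not less than 78 points. (c) remains available.
Exception (d): aggregate throughput is 1,530 units, less than the 1,640 units limit; total rental receipts for the year are $3,620, under the $4,200 limit; a current Standing Certificate is held — every condition holds. But applying paragraphs (o)–(p): (o) is engaged — a current Tier F Clearance is held. (p) is not triggered (the reportable unit count is 24, short of 26), so (o) stands. So (d) is unavailable.
Exception (e): the qualifying period is 345 days, below the 355 days limit; a current Provisional Clearance is held — every condition holds. But applying paragraph (q): (q) operates — assessed value is $121,500, under the $126,500 limit. Exception (e) does not apply.

No — exception (c) applies; Dara is not required to file Form RP-9.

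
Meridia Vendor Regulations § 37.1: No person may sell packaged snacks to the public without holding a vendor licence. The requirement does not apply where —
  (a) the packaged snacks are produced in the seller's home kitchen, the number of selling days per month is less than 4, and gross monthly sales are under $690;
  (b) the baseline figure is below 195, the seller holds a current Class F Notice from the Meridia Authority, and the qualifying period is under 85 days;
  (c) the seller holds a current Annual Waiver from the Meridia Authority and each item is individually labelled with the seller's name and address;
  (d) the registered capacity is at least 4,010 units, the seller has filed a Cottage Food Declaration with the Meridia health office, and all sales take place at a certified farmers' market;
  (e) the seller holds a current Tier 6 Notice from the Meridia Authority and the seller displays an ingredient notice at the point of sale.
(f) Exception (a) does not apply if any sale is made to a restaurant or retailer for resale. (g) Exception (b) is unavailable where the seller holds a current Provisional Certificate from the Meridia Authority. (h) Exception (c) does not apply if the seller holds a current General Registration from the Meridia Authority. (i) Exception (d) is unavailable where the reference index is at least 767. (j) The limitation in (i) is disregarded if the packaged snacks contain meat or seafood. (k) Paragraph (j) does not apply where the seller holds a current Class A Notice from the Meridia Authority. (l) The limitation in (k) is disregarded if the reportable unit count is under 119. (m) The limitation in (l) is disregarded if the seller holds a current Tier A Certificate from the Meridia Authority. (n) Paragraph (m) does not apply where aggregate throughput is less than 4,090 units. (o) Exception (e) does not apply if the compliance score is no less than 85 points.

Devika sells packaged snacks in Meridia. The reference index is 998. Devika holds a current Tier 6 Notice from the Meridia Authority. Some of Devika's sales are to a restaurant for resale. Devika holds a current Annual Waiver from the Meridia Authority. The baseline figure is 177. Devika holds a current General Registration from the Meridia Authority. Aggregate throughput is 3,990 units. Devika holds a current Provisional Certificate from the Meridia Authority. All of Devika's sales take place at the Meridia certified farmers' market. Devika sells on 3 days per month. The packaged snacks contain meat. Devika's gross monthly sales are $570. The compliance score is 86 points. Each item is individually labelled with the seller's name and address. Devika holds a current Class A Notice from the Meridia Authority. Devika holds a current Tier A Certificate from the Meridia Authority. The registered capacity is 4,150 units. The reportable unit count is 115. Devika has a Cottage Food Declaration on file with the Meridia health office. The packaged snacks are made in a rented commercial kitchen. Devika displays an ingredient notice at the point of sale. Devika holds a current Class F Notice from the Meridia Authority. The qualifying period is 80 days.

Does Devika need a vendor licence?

No — exception (d) applies; Devika is not required to hold a vendor licence.

Exception (a) does not apply: the packaged snacks are made in a commercial kitchen, not a home kitchen.
Exception (b)'s conditions are all satisfied: the baseline figure is 177, below the 195 limit; a current Class F Notice is held; the qualifying period is 80 days, under the 85 days limit. Turning to paragraph (g): (g) operates against (b): a current Provisional Certificate is held. (b) is therefore removed.
All of (c)'s requirements are met (a current Annual Waiver is held; items are individually labelled). Turning to paragraph (h): (h) applies — a current General Registration is held. So (c) is unavailable.
All of (d)'s requirements are met (the registered capacity is 4,150 units, meeting the 4,010 units threshold; a Cottage Food Declaration is on file; all sales are at a certified farmers' market). Applying paragraphs (i)–(n): (i) would limit (d) — the reference index is 998, meeting the 767 threshold — but (j) sets (i) aside: (j) operates — the packaged snacks contain meat. (k) is triggered (a current Class A Notice is held), but is itself disapplied by (l): (l) applies — the reportable unit count is 115, under the 119 limit. (m) applies (a current Tier A Certificate is held), but yields to (n): (n) operates against (m): aggregate throughput is 3,990 units, less than the 4,090 units limit. (d) remains available.
All of (e)'s requirements are met (a current Tier 6 Notice is held; an ingredient notice is displayed). Turning to paragraph (o): (o) operates against (e): the compliance score is 86 points, meeting the 85 points threshold. Exception (e) does not apply.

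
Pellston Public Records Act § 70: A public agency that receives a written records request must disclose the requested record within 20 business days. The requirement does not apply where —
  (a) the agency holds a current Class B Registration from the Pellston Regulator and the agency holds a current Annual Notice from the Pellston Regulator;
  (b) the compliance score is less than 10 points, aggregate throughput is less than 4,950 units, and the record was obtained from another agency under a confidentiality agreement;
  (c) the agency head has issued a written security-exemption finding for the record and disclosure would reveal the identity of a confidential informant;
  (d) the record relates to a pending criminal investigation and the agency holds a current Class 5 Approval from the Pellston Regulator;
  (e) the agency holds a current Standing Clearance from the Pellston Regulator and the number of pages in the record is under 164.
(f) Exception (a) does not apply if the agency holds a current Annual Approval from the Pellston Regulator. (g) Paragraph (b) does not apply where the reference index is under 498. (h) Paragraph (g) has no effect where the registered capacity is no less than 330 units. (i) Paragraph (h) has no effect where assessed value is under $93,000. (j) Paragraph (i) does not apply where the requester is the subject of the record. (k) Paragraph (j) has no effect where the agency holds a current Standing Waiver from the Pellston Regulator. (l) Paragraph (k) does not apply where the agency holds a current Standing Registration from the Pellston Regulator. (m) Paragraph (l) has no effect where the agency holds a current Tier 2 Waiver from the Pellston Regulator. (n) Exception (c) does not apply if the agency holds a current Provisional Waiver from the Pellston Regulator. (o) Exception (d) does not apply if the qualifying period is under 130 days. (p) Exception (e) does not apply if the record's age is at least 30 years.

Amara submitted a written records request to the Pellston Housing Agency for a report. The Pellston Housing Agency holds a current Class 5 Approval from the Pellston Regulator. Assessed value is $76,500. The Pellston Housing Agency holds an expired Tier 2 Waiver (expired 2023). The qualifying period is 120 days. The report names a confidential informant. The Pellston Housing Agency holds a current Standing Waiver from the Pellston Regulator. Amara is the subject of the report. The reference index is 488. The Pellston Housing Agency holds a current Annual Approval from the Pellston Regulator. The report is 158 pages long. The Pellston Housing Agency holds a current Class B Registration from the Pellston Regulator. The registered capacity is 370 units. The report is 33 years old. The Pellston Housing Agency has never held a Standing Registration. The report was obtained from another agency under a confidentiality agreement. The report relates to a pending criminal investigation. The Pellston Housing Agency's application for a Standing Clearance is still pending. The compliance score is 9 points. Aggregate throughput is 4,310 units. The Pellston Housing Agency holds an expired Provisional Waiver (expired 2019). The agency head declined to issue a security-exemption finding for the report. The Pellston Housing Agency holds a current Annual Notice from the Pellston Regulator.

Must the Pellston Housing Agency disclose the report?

Yes — the Pellston Housing Agency must disclose the report.

Exception (a) is satisfied on its face — a current Class B Registration is held; a current Annual Notice is held. However, paragraph (f) must be considered: (f) operates against (a): a current Annual Approval is held. (a) is therefore removed.
Exception (b) is satisfied on its face — the compliance score is 9 points, less than the 10 points limit; aggregate throughput is 4,310 units, less than the 4,950 units limit; the report was obtained under a confidentiality agreement. But: (g) is engaged — the reference index is 488, under the 498 limit. (h) applies (the registered capacity is 370 units, meeting the 330 units threshold), but is set aside by (i): (i) operates against (h): assessed value is $76,500, under the $93,000 limit. (j) is triggered (Amara is the subject of the report), but is displaced by (k): (k) operates against (j): a current Standing Waiver is held. (l) is inapplicable (no current Standing Registration is held), so (k) stands. Exception (b) does not apply.
Exception (c) fails — the agency head declined to issue a security-exemption finding.
All of (d)'s requirements are met (the report relates to a pending investigation; a current Class 5 Approval is held). However, paragraph (o) must be considered: (o) is engaged — the qualifying period is 120 days, under the 130 days limit. So (d) is unavailable.
Exception (e) requires that the agency holds a current Standing Clearance from the Pellston Regulator; but the Standing Clearance is not current, so (e) is unavailable.
None of the exceptions is available; § 70 applies in full.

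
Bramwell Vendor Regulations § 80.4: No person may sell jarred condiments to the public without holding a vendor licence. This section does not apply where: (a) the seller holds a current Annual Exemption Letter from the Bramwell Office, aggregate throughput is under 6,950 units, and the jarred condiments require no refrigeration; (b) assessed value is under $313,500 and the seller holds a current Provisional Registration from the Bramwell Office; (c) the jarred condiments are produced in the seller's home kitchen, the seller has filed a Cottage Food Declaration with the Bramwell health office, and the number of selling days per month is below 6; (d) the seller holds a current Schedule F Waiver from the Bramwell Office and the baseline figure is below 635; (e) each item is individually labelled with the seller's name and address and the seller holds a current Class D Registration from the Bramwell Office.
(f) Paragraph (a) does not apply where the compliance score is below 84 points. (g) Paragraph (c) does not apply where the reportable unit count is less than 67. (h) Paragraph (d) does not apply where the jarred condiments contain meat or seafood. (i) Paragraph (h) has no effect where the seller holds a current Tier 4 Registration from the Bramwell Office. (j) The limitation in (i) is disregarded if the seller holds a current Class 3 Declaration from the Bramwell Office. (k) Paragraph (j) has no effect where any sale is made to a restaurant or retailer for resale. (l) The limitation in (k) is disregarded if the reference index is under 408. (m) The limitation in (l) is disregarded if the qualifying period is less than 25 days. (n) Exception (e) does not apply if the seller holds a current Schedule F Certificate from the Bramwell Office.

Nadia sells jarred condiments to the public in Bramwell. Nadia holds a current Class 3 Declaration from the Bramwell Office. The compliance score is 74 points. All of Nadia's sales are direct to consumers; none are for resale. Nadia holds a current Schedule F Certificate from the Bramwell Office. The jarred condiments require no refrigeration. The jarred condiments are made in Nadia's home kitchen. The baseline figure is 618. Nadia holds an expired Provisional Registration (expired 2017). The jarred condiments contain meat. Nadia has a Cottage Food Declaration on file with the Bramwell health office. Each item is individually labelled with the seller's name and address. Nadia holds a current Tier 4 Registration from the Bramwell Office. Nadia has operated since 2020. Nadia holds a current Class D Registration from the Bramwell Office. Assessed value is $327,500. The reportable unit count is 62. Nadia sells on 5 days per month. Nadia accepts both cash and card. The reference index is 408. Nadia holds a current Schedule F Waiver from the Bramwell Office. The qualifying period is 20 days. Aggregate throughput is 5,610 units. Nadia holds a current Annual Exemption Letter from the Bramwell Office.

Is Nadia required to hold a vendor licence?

Yes — Nadia must hold a vendor licence.

Exception (a) is satisfied on its face — a current Annual Exemption Letter is held; aggregate throughput is 5,610 units, under the 6,950 units limit; the jarred condiments are shelf-stable. However, paragraph (f) must be considered: (f) is triggered — the compliance score is 74 points, below the 84 points limit. (a) is therefore removed.
Exception (b) fails — assessed value is $327,500, not under $313,500.
Exception (c)'s conditions are all satisfied: the jarred condiments are home-kitchen produced; a Cottage Food Declaration is on file; the number of selling days per month is 5, below the 6 limit. But: (g) operates against (c): the reportable unit count is 62, less than the 67 limit. (c) is therefore removed.
Exception (d) is satisfied on its face — a current Schedule F Waiver is held; the baseline figure is 618, below the 635 limit. But applying paragraphs (h)–(m): (h) is triggered — the jarred condiments contain meat. (i) operates (a current Tier 4 Registration is held), but is set aside by (j): (j) operates against (i): a current Class 3 Declaration is held. (k) is not engaged (no sales are for resale), so (j) stands. (d) is therefore removed.
All of (e)'s requirements are met (items are individually labelled; a current Class D Registration is held). However, paragraph (n) must be considered: (n) operates against (e): a current Schedule F Certificate is held. (e) is therefore removed.
No exception is made out. Nadia falls within the general rule.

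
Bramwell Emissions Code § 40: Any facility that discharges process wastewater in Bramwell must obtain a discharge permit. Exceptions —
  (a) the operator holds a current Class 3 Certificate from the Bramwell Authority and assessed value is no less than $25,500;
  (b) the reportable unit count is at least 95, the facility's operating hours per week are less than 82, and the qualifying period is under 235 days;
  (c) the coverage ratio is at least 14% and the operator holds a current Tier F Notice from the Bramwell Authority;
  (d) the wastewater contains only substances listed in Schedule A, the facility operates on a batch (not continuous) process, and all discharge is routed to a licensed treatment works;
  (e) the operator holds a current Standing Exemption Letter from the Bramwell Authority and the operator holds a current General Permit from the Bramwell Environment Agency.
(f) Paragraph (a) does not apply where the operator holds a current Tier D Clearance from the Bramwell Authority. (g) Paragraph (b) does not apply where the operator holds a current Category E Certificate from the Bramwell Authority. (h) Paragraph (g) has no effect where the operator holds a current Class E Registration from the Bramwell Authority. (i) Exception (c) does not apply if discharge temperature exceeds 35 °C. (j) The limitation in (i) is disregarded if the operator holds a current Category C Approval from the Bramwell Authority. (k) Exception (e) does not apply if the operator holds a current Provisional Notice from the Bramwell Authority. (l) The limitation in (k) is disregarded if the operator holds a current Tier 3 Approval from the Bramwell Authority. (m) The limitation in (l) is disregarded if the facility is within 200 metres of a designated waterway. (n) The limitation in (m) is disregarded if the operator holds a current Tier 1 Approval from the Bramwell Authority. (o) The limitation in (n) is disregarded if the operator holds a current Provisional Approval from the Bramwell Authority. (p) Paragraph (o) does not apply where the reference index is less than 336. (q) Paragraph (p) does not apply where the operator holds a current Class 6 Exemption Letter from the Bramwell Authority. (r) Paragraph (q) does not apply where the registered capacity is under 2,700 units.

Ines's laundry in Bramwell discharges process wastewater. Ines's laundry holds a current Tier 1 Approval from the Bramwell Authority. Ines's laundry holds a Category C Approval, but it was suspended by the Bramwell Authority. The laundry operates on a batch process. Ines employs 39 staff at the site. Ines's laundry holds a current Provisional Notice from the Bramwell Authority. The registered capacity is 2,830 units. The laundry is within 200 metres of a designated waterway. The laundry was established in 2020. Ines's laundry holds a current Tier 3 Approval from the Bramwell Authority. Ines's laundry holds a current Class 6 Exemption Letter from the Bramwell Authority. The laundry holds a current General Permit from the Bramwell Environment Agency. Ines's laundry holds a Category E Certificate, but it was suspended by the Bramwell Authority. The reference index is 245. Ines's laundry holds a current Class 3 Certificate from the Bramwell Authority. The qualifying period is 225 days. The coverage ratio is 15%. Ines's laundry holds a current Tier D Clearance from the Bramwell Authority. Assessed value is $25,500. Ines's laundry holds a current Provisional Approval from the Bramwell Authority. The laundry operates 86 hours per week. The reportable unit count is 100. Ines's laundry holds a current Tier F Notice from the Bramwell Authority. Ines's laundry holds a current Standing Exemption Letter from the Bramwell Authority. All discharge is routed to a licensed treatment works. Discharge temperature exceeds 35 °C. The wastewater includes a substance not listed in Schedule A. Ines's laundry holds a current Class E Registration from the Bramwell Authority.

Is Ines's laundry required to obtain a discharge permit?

Yes — Ines's laundry must obtain a discharge permit.

Exception (a) is satisfied on its face — a current Class 3 Certificate is held; assessed value is $25,500, meeting the $25,500 threshold. But: (f) applies — a current Tier D Clearance is held. (a) is therefore removed.
Exception (b) does not apply: the facility's operating hours per week are 86, not less than 82.
Exception (c)'s conditions are all satisfied: the coverage ratio is 15%, meeting the 14% threshold; a current Tier F Notice is held. Turning to paragraphs (i)–(j): (i) operates against (c): discharge temperature exceeds 35 °C. (j), which would lift (i), is not engaged — the Category C Approval is not current. Exception (c) does not apply.
Exception (d) does not apply: the wastewater includes a non-Schedule-A substance.
Exception (e): a current Standing Exemption Letter is held; a current General Permit is held — every condition holds. But applying paragraphs (k)–(r): (k) operates against (e): a current Provisional Notice is held. (l) would limit (k) — a current Tier 3 Approval is held — but (m) sets (l) aside: (m) operates against (l): the laundry is within 200 m of a designated waterway. (n) would limit (m) — a current Tier 1 Approval is held — but (o) sets (n) aside: (o) operates against (n): a current Provisional Approval is held. (p) applies (the reference index is 245, less than the 336 limit), but is set aside by (q): (q) operates against (p): a current Class 6 Exemption Letter is held. (r), which would lift (q), is not engaged — the registered capacity is 2,830 units, not under 2,700 units. (e) is therefore removed.
No exception displaces § 40.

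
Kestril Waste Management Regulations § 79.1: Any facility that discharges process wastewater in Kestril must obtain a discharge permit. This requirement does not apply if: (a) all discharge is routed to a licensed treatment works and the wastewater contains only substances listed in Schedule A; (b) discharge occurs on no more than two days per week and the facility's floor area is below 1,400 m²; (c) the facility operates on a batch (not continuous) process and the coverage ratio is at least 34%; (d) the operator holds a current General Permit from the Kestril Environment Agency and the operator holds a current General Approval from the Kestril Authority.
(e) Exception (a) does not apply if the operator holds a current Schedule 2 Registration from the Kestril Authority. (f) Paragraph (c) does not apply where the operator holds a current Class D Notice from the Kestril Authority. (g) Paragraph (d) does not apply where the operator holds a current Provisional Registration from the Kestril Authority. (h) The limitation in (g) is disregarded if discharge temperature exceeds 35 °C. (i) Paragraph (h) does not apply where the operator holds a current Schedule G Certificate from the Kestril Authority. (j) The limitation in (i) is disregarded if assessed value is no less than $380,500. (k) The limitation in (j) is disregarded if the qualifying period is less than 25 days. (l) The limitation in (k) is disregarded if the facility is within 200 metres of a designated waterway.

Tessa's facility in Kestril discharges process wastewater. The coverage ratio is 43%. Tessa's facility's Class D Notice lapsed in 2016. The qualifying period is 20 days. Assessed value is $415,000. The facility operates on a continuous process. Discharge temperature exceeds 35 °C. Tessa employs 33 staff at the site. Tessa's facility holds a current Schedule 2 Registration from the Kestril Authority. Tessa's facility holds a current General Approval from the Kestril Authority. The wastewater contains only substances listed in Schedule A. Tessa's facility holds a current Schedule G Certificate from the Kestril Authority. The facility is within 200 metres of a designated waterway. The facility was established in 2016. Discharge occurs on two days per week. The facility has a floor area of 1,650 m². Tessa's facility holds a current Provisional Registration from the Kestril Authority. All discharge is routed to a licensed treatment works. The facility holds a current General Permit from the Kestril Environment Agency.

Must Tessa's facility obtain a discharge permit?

No — exception (d) applies; Tessa's facility is not required to obtain a discharge permit.

Exception (a) is satisfied on its face — discharge is routed to a licensed treatment works; the wastewater is Schedule-A-only. But: (e) operates against (a): a current Schedule 2 Registration is held. Exception (a) does not apply.
Exception (b) requires that the facility's floor area is below 1,400 m²; but the facility's floor area is 1,650 m², not below 1,400 m², so (b) is unavailable.
Exception (c) does not apply: the facility operates on a continuous process.
Exception (d) is satisfied on its face — a current General Permit is held; a current General Approval is held. Under paragraphs (g)–(l): (g) would limit (d) — a current Provisional Registration is held — but (h) sets (g) aside: (h) operates — discharge temperature exceeds 35 °C. (i) would limit (h) — a current Schedule G Certificate is held — but (j) sets (i) aside: (j) is engaged — assessed value is $415,000, meeting the $380,500 threshold. (k) is engaged (the qualifying period is 20 days, less than the 25 days limit), but is itself disapplied by (l): (l) operates against (k): the facility is within 200 m of a designated waterway. Exception (d) stands.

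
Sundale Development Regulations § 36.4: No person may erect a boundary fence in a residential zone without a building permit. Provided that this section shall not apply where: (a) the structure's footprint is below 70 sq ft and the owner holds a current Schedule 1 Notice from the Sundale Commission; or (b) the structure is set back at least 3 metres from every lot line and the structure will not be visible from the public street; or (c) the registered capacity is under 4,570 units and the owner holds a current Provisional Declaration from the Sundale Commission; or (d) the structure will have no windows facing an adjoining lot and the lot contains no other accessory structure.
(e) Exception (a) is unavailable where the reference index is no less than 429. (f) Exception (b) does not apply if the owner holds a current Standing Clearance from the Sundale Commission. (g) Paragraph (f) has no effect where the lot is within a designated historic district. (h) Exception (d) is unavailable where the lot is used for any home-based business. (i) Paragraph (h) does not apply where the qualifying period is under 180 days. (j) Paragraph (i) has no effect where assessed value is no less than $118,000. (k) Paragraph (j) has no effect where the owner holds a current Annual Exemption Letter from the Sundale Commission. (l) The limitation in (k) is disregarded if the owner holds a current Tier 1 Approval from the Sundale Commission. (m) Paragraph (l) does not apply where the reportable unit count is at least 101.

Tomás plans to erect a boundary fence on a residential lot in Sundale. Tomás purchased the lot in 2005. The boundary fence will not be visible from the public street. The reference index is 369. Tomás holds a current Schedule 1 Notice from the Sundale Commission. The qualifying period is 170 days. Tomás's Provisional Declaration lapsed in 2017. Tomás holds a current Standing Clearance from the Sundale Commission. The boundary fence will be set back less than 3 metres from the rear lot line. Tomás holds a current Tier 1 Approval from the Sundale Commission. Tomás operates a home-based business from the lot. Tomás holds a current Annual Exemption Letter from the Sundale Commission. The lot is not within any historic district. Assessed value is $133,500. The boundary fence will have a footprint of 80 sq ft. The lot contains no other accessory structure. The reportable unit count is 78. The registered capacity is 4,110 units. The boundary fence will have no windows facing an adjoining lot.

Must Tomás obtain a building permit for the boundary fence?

Yes — Tomás must obtain a building permit.

Exception (a) requires that the structure's footprint is below 70 sq ft; but the structure's footprint is 80 sq ft, not below 70 sq ft, so (a) is unavailable.
Exception (b) requires that the structure is set back at least 3 metres from every lot line; but the rear setback is under 3 m, so (b) is unavailable.
Exception (c) fails — no current Provisional Declaration is held.
All of (d)'s requirements are met (no windows face an adjoining lot; the lot has no other accessory structure). But applying paragraphs (h)–(m): (h) operates — a home-based business operates on the lot. (i) would limit (h) — the qualifying period is 170 days, under the 180 days limit — but (j) sets (i) aside: (j) operates against (i): assessed value is $133,500, meeting the $118,000 threshold. (k) would limit (j) — a current Annual Exemption Letter is held — but (l) sets (k) aside: (l) operates against (k): a current Tier 1 Approval is held. (m), which would lift (l), is inapplicable — the reportable unit count is 78, short of 101. Exception (d) does not apply.
No exception applies. The general rule governs.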